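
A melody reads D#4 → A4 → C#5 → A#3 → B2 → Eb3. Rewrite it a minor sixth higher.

B4 F5 A5 F#4 G3 Cb4

D#4: a sixth up reaches B, and 8 semitones makes it B4.
A4: a sixth up reaches F, and 8 semitones makes it F5.
A minor sixth up from C#5 gives A5.
A minor sixth up from A#3 gives F#4.
B2: a sixth up reaches G, and 8 semitones makes it G3.
A minor sixth up from Eb3 gives Cb4.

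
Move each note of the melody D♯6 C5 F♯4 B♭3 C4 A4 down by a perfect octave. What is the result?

D#6 → D#5
C5 → C4
F#4 → F#3
Bb3 → Bb2
C4 → C3
A4 → A3

D#5 C4 F#3 Bb2 C3 A3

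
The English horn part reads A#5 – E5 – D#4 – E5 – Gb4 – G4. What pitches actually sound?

D#5 A4 G#3 A4 Cb4 C4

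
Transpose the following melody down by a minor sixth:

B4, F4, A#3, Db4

B4 to D#4
F4 to A3
A#3 to C##3
Db4 to F3

D#4 A3 C##3 F3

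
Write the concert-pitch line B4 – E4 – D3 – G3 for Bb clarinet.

C#5 F#4 E3 A3

Written C4 sounds as Bb3 on the Bb clarinet, so concert pitches are written a major second up.
B4 → C#5
E4 → F#4
D3 → E3
G3 → A3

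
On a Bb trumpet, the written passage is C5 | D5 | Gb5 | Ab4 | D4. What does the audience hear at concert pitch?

Bb4 C5 Fb5 Gb4 C4

Written C4 on the Bb trumpet sounds as Bb3, a major second lower; apply that shift to every note.
C5 becomes Bb4
D5 becomes C5
Gb5 becomes Fb5
Ab4 becomes Gb4
D4 becomes C4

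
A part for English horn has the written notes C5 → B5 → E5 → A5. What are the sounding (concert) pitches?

The English horn sounds a perfect fifth below written, so transpose each written note down a perfect fifth.
C5 to F4
B5 to E5
E5 to A4
A5 to D5

F4 E5 A4 D5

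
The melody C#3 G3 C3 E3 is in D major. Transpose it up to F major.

E3 Bb3 Eb3 G3

From D up to F is a minor third; apply that to each pitch.
C#3 to E3
G3 to Bb3
C3 to Eb3
E3 to G3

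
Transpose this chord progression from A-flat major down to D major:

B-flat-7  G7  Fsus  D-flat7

E-7 C#7 Bsus G7

A-flat major down to D major is a diminished fifth; each chord root moves by that interval while the quality stays the same.
B-flat-7: root B-flat down a diminished fifth → E, giving E-7.
G7: root G down a diminished fifth → C#, giving C#7.
Fsus: root F down a diminished fifth → B, giving Bsus.
D-flat7: root D-flat down a diminished fifth → G, giving G7.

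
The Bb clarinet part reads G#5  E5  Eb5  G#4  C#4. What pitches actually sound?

F#5 D5 Db5 F#4 B3

Written C4 on the Bb clarinet sounds as Bb3, a major second lower; apply that shift to every note.
G#5 to F#5
E5 to D5
Eb5 to Db5
G#4 to F#4
C#4 to B3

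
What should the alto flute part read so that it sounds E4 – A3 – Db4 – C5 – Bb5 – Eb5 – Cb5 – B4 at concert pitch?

A4 D4 Gb4 F5 Eb6 Ab5 Fb5 E5

The alto flute sounds a perfect fourth below written, so the written part must be a perfect fourth above concert — transpose each note up.
E4 gives A4
A3 gives D4
Db4 gives Gb4
C5 gives F5
Bb5 gives Eb6
Eb5 gives Ab5
Cb5 gives Fb5
B4 gives E5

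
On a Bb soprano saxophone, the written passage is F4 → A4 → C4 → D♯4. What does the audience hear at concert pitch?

Written C4 on the Bb soprano saxophone sounds as Bb3, a major second lower; apply that shift to every note.
F4 gives Eb4
A4 gives G4
C4 gives Bb3
D#4 gives C#4

Eb4 G4 Bb3 C#4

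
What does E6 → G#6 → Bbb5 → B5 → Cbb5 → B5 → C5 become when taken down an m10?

C#5 E#5 Gb4 G#4 Abb3 G#4 A3

A minor tenth down from E6 gives C#5.
G#6: a tenth down reaches E, and 15 semitones makes it E#5.
A minor tenth down from Bbb5 gives Gb4.
B5 down a minor tenth is G#4.
Cbb5 down a minor tenth is Abb3.
A minor tenth down from B5 gives G#4.
C5 down a minor tenth is A3.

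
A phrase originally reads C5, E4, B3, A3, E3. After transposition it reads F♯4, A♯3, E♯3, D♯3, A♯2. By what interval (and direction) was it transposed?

down a diminished fifth

Take the first pair: C5 → F#4. C to F spans 5 letter names, so the interval is some kind of fifth.
F#4 to C5 is 6 semitones, which makes it a diminished fifth; the second version is lower, so the direction is down.
Checking another pair — E3 → A#2 — gives the same interval.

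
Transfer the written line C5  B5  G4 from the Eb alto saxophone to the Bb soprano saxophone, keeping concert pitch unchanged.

F4 E5 C4

First find concert pitch: the Eb alto saxophone sounds a major sixth below written, so C5 B5 G4 sounds Eb4 D5 Bb3.
Then write for Bb soprano saxophone: it sounds a major second below written, so the part must be a major second above concert.
Eb4 → F4
D5 → E5
Bb3 → C4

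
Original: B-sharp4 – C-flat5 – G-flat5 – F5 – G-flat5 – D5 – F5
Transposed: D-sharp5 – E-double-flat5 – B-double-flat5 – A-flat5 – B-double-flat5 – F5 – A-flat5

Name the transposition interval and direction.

From B#4 to D#5 is 3 letter names — a third of some quality.
B#4 to D#5 is 3 semitones, which makes it a minor third; the second version is higher, so the direction is up.
Checking another pair — F5 → Ab5 — gives the same interval.

up a minor third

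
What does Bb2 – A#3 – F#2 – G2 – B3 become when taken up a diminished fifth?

Bb2: a fifth up reaches F, and 6 semitones makes it Fb3.
A#3 up a diminished fifth is E4.
F#2 up a diminished fifth is C3.
A diminished fifth up from G2 gives Db3.
B3: a fifth up reaches F, and 6 semitones makes it F4.

Fb3 E4 C3 Db3 F4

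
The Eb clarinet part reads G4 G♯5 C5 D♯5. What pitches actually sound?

Bb4 B5 Eb5 F#5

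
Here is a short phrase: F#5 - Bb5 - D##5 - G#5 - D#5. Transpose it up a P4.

F#5 gives B5
Bb5 gives Eb6
D##5 gives G##5
G#5 gives C#6
D#5 gives G#5

B5 Eb6 G##5 C#6 G#5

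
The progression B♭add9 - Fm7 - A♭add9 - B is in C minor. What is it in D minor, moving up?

C minor up to D minor is a major second; each chord root moves by that interval while the quality stays the same.
B♭add9: root B♭ up a major second → C, giving Cadd9.
Fm7: root F up a major second → G, giving Gm7.
A♭add9: root A♭ up a major second → Bb, giving Bbadd9.
B: root B up a major second → C#, giving C#.

Cadd9 Gm7 Bbadd9 C#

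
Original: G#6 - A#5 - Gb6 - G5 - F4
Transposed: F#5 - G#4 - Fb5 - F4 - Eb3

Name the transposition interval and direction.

down a major ninth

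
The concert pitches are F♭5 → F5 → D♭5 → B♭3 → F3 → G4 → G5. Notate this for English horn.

The English horn sounds a perfect fifth below written, so the written part must be a perfect fifth above concert — transpose each note up.
Fb5 gives Cb6
F5 gives C6
Db5 gives Ab5
Bb3 gives F4
F3 gives C4
G4 gives D5
G5 gives D6

Cb6 C6 Ab5 F4 C4 D5 D6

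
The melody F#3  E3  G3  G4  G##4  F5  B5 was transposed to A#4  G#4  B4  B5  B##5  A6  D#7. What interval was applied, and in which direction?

Take the first pair: F#3 → A#4. F to A spans 10 letter names, so the interval is some kind of tenth.
F#3 to A#4 is 16 semitones, which makes it a major tenth; the second version is higher, so the direction is up.
Checking another pair — B5 → D#7 — gives the same interval.

up a major tenth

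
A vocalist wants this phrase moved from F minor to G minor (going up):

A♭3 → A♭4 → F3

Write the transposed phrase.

Bb3 Bb4 G3

F minor to G minor up is a major second, so every note moves up by that interval.
Ab3 -> Bb3
Ab4 -> Bb4
F3 -> G3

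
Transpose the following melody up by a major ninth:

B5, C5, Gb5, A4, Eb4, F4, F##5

C#7 D6 Ab6 B5 F5 G5 G##6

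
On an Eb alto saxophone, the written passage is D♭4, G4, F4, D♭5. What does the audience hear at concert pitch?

Fb3 Bb3 Ab3 Fb4

The Eb alto saxophone sounds a major sixth below written, so transpose each written note down a major sixth.
Db4 gives Fb3
G4 gives Bb3
F4 gives Ab3
Db5 gives Fb4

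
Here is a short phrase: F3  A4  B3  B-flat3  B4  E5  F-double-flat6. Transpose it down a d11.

C#2 E#3 F##2 F#2 F##3 B#3 Cb5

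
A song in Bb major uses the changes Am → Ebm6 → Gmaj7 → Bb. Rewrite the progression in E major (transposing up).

D#m Am6 C#maj7 E

Bb major up to E major is an augmented fourth; each chord root moves by that interval while the quality stays the same.
Am: root A up an augmented fourth → D#, giving D#m.
Ebm6: root Eb up an augmented fourth → A, giving Am6.
Gmaj7: root G up an augmented fourth → C#, giving C#maj7.
Bb: root Bb up an augmented fourth → E, giving E.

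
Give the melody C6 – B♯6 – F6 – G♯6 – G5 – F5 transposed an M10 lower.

Ab4 G#5 Db5 E5 Eb4 Db4

C6 becomes Ab4
B#6 becomes G#5
F6 becomes Db5
G#6 becomes E5
G5 becomes Eb4
F5 becomes Db4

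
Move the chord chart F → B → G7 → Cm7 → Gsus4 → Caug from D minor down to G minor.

Bb E C7 Fm7 Csus4 Faug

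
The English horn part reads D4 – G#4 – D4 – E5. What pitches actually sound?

G3 C#4 G3 A4

The English horn sounds a perfect fifth below written, so transpose each written note down a perfect fifth.
D4 gives G3
G#4 gives C#4
D4 gives G3
E5 gives A4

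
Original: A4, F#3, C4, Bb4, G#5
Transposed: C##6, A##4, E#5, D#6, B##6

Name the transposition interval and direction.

up an augmented tenth

Take the first pair: A4 → C##6. A to C spans 10 letter names, so the interval is some kind of tenth.
A4 to C##6 is 17 semitones, which makes it an augmented tenth; the second version is higher, so the direction is up.
Checking another pair — G#5 → B##6 — gives the same interval.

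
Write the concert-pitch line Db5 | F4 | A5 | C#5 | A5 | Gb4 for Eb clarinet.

The Eb clarinet sounds a minor third above written, so the written part must be a minor third below concert — transpose each note down.
Db5 to Bb4
F4 to D4
A5 to F#5
C#5 to A#4
A5 to F#5
Gb4 to Eb4

Bb4 D4 F#5 A#4 F#5 Eb4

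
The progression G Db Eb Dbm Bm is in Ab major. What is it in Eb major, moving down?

D Ab Bb Abm F#m

Ab major down to Eb major is a perfect fourth; each chord root moves by that interval while the quality stays the same.
G: root G down a perfect fourth → D, giving D.
Db: root Db down a perfect fourth → Ab, giving Ab.
Eb: root Eb down a perfect fourth → Bb, giving Bb.
Dbm: root Db down a perfect fourth → Ab, giving Abm.
Bm: root B down a perfect fourth → F#, giving F#m.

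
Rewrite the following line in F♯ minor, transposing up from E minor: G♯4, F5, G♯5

A#4 G5 A#5

From E up to F♯ is a major second; apply that to each pitch.
G#4 -> A#4
F5 -> G5
G#5 -> A#5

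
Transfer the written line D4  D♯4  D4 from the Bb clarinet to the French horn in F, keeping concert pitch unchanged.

G4 G#4 G4

First find concert pitch: the Bb clarinet sounds a major second below written, so D4 D♯4 D4 sounds C4 C#4 C4.
Then write for French horn in F: it sounds a perfect fifth below written, so the part must be a perfect fifth above concert.
C4 → G4
C#4 → G#4
C4 → G4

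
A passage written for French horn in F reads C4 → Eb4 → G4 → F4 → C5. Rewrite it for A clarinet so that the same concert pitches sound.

First find concert pitch: the French horn in F sounds a perfect fifth below written, so C4 Eb4 G4 F4 C5 sounds F3 Ab3 C4 Bb3 F4.
Then write for A clarinet: it sounds a minor third below written, so the part must be a minor third above concert.
F3 → Ab3
Ab3 → Cb4
C4 → Eb4
Bb3 → Db4
F4 → Ab4

Ab3 Cb4 Eb4 Db4 Ab4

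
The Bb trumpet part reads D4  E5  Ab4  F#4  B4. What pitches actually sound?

Written C4 on the Bb trumpet sounds as Bb3, a major second lower; apply that shift to every note.
D4 becomes C4
E5 becomes D5
Ab4 becomes Gb4
F#4 becomes E4
B4 becomes A4

C4 D5 Gb4 E4 A4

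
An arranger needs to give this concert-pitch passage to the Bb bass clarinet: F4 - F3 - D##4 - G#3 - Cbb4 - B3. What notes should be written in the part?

G5 G4 E##5 A#4 Dbb5 C#5

Written C4 sounds as Bb2 on the Bb bass clarinet, so concert pitches are written a major ninth up.
F4 to G5
F3 to G4
D##4 to E##5
G#3 to A#4
Cbb4 to Dbb5
B3 to C#5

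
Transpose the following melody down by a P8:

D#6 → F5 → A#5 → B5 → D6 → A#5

D#6: an octave down reaches D, and 12 semitones makes it D#5.
A perfect octave down from F5 gives F4.
A perfect octave down from A#5 gives A#4.
B5 down a perfect octave is B4.
A perfect octave down from D6 gives D5.
A#5: an octave down reaches A, and 12 semitones makes it A#4.

D#5 F4 A#4 B4 D5 A#4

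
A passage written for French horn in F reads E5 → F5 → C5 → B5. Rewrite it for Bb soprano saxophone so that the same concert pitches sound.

B4 C5 G4 F#5

First find concert pitch: the French horn in F sounds a perfect fifth below written, so E5 F5 C5 B5 sounds A4 Bb4 F4 E5.
Then write for Bb soprano saxophone: it sounds a major second below written, so the part must be a major second above concert.
A4 → B4
Bb4 → C5
F4 → G4
E5 → F#5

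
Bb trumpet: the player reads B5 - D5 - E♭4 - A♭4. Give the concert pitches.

A5 C5 Db4 Gb4

Written C4 on the Bb trumpet sounds as Bb3, a major second lower; apply that shift to every note.
B5 becomes A5
D5 becomes C5
Eb4 becomes Db4
Ab4 becomes Gb4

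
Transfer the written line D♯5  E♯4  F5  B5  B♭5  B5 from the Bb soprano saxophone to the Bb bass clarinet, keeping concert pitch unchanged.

D#6 E#5 F6 B6 Bb6 B6

First find concert pitch: the Bb soprano saxophone sounds a major second below written, so D♯5 E♯4 F5 B5 B♭5 B5 sounds C#5 D#4 Eb5 A5 Ab5 A5.
Then write for Bb bass clarinet: it sounds a major ninth below written, so the part must be a major ninth above concert.
C#5 → D#6
D#4 → E#5
Eb5 → F6
A5 → B6
Ab5 → Bb6
A5 → B6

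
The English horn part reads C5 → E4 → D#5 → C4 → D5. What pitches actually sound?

F4 A3 G#4 F3 G4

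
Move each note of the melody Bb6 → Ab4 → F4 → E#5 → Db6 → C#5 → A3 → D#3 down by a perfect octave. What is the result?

Bb6 becomes Bb5
Ab4 becomes Ab3
F4 becomes F3
E#5 becomes E#4
Db6 becomes Db5
C#5 becomes C#4
A3 becomes A2
D#3 becomes D#2

Bb5 Ab3 F3 E#4 Db5 C#4 A2 D#2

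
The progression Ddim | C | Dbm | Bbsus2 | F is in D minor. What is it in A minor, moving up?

D minor up to A minor is a perfect fifth; each chord root moves by that interval while the quality stays the same.
Ddim: root D up a perfect fifth → A, giving Adim.
C: root C up a perfect fifth → G, giving G.
Dbm: root Db up a perfect fifth → Ab, giving Abm.
Bbsus2: root Bb up a perfect fifth → F, giving Fsus2.
F: root F up a perfect fifth → C, giving C.

Adim G Abm Fsus2 C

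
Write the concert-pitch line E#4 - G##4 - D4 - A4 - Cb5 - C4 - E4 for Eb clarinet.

C##4 E##4 B3 F#4 Ab4 A3 C#4

Written C4 sounds as Eb4 on the Eb clarinet, so concert pitches are written a minor third down.
E#4 becomes C##4
G##4 becomes E##4
D4 becomes B3
A4 becomes F#4
Cb5 becomes Ab4
C4 becomes A3
E4 becomes C#4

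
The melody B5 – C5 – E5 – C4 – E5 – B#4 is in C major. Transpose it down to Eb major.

D5 Eb4 G4 Eb3 G4 D#4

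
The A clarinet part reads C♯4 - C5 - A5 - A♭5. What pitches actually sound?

The A clarinet sounds a minor third below written, so transpose each written note down a minor third.
C#4 to A#3
C5 to A4
A5 to F#5
Ab5 to F5

A#3 A4 F#5 F5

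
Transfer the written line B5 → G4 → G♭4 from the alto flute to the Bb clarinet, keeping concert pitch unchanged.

First find concert pitch: the alto flute sounds a perfect fourth below written, so B5 G4 G♭4 sounds F#5 D4 Db4.
Then write for Bb clarinet: it sounds a major second below written, so the part must be a major second above concert.
F#5 → G#5
D4 → E4
Db4 → Eb4

G#5 E4 Eb4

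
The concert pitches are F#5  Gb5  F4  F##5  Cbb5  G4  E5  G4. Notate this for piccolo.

F#4 Gb4 F3 F##4 Cbb4 G3 E4 G3

The piccolo sounds a perfect octave above written, so the written part must be a perfect octave below concert — transpose each note down.
F#5 → F#4
Gb5 → Gb4
F4 → F3
F##5 → F##4
Cbb5 → Cbb4
G4 → G3
E5 → E4
G4 → G3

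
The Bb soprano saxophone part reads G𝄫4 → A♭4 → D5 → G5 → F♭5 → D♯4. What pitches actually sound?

The Bb soprano saxophone sounds a major second below written, so transpose each written note down a major second.
Gbb4 becomes Fbb4
Ab4 becomes Gb4
D5 becomes C5
G5 becomes F5
Fb5 becomes Ebb5
D#4 becomes C#4

Fbb4 Gb4 C5 F5 Ebb5 C#4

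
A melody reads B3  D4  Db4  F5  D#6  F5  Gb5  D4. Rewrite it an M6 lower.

D3 F3 Fb3 Ab4 F#5 Ab4 Bbb4 F3

B3: a sixth down reaches D, and 9 semitones makes it D3.
D4 down a major sixth is F3.
Db4 down a major sixth is Fb3.
A major sixth down from F5 gives Ab4.
D#6 down a major sixth is F#5.
F5: a sixth down reaches A, and 9 semitones makes it Ab4.
Gb5 down a major sixth is Bbb4.
D4: a sixth down reaches F, and 9 semitones makes it F3.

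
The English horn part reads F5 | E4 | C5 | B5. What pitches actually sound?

Written C4 on the English horn sounds as F3, a perfect fifth lower; apply that shift to every note.
F5 → Bb4
E4 → A3
C5 → F4
B5 → E5

Bb4 A3 F4 E5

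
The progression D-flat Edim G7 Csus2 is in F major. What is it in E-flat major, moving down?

F major down to E-flat major is a major second; each chord root moves by that interval while the quality stays the same.
D-flat: root D-flat down a major second → Cb, giving Cb.
Edim: root E down a major second → D, giving Ddim.
G7: root G down a major second → F, giving F7.
Csus2: root C down a major second → Bb, giving Bbsus2.

Cb Ddim F7 Bbsus2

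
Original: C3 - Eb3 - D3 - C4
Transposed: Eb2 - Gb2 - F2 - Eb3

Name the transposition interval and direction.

From C3 to Eb2 is 6 letter names — a sixth of some quality.
Eb2 to C3 is 9 semitones, which makes it a major sixth; the second version is lower, so the direction is down.
Checking another pair — C4 → Eb3 — gives the same interval.

down a major sixth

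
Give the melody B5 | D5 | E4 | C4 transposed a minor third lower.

G#5 B4 C#4 A3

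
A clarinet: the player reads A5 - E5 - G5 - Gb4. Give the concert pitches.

Written C4 on the A clarinet sounds as A3, a minor third lower; apply that shift to every note.
A5 -> F#5
E5 -> C#5
G5 -> E5
Gb4 -> Eb4

F#5 C#5 E5 Eb4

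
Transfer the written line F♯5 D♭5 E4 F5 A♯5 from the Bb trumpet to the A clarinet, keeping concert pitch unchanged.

G5 Ebb5 F4 Gb5 B5

First find concert pitch: the Bb trumpet sounds a major second below written, so F♯5 D♭5 E4 F5 A♯5 sounds E5 Cb5 D4 Eb5 G#5.
Then write for A clarinet: it sounds a minor third below written, so the part must be a minor third above concert.
E5 → G5
Cb5 → Ebb5
D4 → F4
Eb5 → Gb5
G#5 → B5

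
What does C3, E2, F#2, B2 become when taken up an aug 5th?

C3 → G#3
E2 → B#2
F#2 → C##3
B2 → F##3

G#3 B#2 C##3 F##3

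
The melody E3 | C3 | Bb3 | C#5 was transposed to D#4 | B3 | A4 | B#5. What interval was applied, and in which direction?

From E3 to D#4 is 7 letter names — a seventh of some quality.
E3 to D#4 is 11 semitones, which makes it a major seventh; the second version is higher, so the direction is up.
Checking another pair — C#5 → B#5 — gives the same interval.

up a major seventh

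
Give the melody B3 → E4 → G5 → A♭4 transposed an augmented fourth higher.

E#4 A#4 C#6 D5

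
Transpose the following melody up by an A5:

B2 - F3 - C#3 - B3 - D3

F##3 C#4 G##3 F##4 A#3

B2 → F##3
F3 → C#4
C#3 → G##3
B3 → F##4
D3 → A#3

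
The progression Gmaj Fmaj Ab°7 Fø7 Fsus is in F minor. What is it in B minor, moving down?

C#maj Bmaj D°7 Bø7 Bsus

F minor down to B minor is a diminished fifth; each chord root moves by that interval while the quality stays the same.
Gmaj: root G down a diminished fifth → C#, giving C#maj.
Fmaj: root F down a diminished fifth → B, giving Bmaj.
Ab°7: root Ab down a diminished fifth → D, giving D°7.
Fø7: root F down a diminished fifth → B, giving Bø7.
Fsus: root F down a diminished fifth → B, giving Bsus.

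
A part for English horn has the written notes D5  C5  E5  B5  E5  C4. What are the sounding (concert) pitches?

G4 F4 A4 E5 A4 F3

Written C4 on the English horn sounds as F3, a perfect fifth lower; apply that shift to every note.
D5 to G4
C5 to F4
E5 to A4
B5 to E5
E5 to A4
C4 to F3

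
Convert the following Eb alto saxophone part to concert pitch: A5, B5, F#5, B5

C5 D5 A4 D5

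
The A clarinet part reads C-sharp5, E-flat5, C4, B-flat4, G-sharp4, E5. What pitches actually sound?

A#4 C5 A3 G4 E#4 C#5

The A clarinet sounds a minor third below written, so transpose each written note down a minor third.
C#5 gives A#4
Eb5 gives C5
C4 gives A3
Bb4 gives G4
G#4 gives E#4
E5 gives C#5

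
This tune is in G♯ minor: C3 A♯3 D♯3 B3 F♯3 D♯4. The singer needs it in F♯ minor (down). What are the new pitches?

G♯ minor to F♯ minor down is a major second, so every note moves down by that interval.
C3 -> Bb2
A#3 -> G#3
D#3 -> C#3
B3 -> A3
F#3 -> E3
D#4 -> C#4

Bb2 G#3 C#3 A3 E3 C#4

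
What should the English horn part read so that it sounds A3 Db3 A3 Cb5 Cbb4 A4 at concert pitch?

Written C4 sounds as F3 on the English horn, so concert pitches are written a perfect fifth up.
A3 → E4
Db3 → Ab3
A3 → E4
Cb5 → Gb5
Cbb4 → Gbb4
A4 → E5

E4 Ab3 E4 Gb5 Gbb4 E5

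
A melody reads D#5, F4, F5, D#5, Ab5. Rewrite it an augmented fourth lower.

D#5: a fourth down reaches A, and 6 semitones makes it A4.
F4: a fourth down reaches C, and 6 semitones makes it Cb4.
An augmented fourth down from F5 gives Cb5.
D#5: a fourth down reaches A, and 6 semitones makes it A4.
Ab5 down an augmented fourth is Ebb5.

A4 Cb4 Cb5 A4 Ebb5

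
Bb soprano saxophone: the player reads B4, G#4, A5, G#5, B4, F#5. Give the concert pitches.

The Bb soprano saxophone sounds a major second below written, so transpose each written note down a major second.
B4 → A4
G#4 → F#4
A5 → G5
G#5 → F#5
B4 → A4
F#5 → E5

A4 F#4 G5 F#5 A4 E5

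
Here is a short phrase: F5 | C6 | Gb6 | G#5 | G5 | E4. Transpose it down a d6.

F5 -> A#4
C6 -> E#5
Gb6 -> B5
G#5 -> B##4
G5 -> B#4
E4 -> G##3

A#4 E#5 B5 B##4 B#4 G##3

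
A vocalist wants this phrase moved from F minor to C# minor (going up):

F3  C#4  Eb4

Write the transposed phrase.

F minor to C# minor up is an augmented fifth, so every note moves up by that interval.
F3 gives C#4
C#4 gives G##4
Eb4 gives B4

C#4 G##4 B4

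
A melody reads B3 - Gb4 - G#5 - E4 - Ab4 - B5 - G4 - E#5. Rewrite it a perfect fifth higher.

B3 gives F#4
Gb4 gives Db5
G#5 gives D#6
E4 gives B4
Ab4 gives Eb5
B5 gives F#6
G4 gives D5
E#5 gives B#5

F#4 Db5 D#6 B4 Eb5 F#6 D5 B#5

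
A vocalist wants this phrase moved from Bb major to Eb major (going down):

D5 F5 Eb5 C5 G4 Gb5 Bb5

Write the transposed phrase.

Bb major to Eb major down is a perfect fifth, so every note moves down by that interval.
D5 gives G4
F5 gives Bb4
Eb5 gives Ab4
C5 gives F4
G4 gives C4
Gb5 gives Cb5
Bb5 gives Eb5

G4 Bb4 Ab4 F4 C4 Cb5 Eb5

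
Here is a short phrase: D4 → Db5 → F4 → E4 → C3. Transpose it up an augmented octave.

D#5 D6 F#5 E#5 C#4

D4 -> D#5
Db5 -> D6
F4 -> F#5
E4 -> E#5
C3 -> C#4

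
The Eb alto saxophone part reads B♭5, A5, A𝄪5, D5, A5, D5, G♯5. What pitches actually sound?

Db5 C5 C##5 F4 C5 F4 B4

The Eb alto saxophone sounds a major sixth below written, so transpose each written note down a major sixth.
Bb5 → Db5
A5 → C5
A##5 → C##5
D5 → F4
A5 → C5
D5 → F4
G#5 → B4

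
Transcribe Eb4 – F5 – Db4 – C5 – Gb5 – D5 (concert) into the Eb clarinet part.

Written C4 sounds as Eb4 on the Eb clarinet, so concert pitches are written a minor third down.
Eb4 to C4
F5 to D5
Db4 to Bb3
C5 to A4
Gb5 to Eb5
D5 to B4

C4 D5 Bb3 A4 Eb5 B4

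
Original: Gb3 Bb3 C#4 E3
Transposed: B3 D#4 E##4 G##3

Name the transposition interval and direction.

up an augmented third

Take the first pair: Gb3 → B3. G to B spans 3 letter names, so the interval is some kind of third.
Gb3 to B3 is 5 semitones, which makes it an augmented third; the second version is higher, so the direction is up.
Checking another pair — E3 → G##3 — gives the same interval.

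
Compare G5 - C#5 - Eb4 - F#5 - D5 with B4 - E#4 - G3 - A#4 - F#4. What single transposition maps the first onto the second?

down a minor sixth

Take the first pair: G5 → B4. G to B spans 6 letter names, so the interval is some kind of sixth.
B4 to G5 is 8 semitones, which makes it a minor sixth; the second version is lower, so the direction is down.
Checking another pair — D5 → F#4 — gives the same interval.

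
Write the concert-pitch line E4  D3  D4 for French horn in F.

B4 A3 A4

Written C4 sounds as F3 on the French horn in F, so concert pitches are written a perfect fifth up.
E4 -> B4
D3 -> A3
D4 -> A4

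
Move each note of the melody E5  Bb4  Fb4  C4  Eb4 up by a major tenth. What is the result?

G#6 D6 Ab5 E5 G5

E5 up a major tenth is G#6.
Bb4 up a major tenth is D6.
Fb4 up a major tenth is Ab5.
A major tenth up from C4 gives E5.
A major tenth up from Eb4 gives G5.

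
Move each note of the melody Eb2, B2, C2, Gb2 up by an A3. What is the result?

Eb2 -> G#2
B2 -> D##3
C2 -> E#2
Gb2 -> B2

G#2 D##3 E#2 B2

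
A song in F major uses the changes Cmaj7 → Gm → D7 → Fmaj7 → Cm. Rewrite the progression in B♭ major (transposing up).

Fmaj7 Cm G7 Bbmaj7 Fm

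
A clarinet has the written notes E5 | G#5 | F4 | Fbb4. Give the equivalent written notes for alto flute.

F#5 A#5 G4 Gbb4

First find concert pitch: the A clarinet sounds a minor third below written, so E5 G#5 F4 Fbb4 sounds C#5 E#5 D4 Dbb4.
Then write for alto flute: it sounds a perfect fourth below written, so the part must be a perfect fourth above concert.
C#5 → F#5
E#5 → A#5
D4 → G4
Dbb4 → Gbb4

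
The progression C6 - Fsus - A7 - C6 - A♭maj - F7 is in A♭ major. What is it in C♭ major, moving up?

A♭ major up to C♭ major is a minor third; each chord root moves by that interval while the quality stays the same.
C6: root C up a minor third → Eb, giving Eb6.
Fsus: root F up a minor third → Ab, giving Absus.
A7: root A up a minor third → C, giving C7.
C6: root C up a minor third → Eb, giving Eb6.
A♭maj: root A♭ up a minor third → Cb, giving Cbmaj.
F7: root F up a minor third → Ab, giving Ab7.

Eb6 Absus C7 Eb6 Cbmaj Ab7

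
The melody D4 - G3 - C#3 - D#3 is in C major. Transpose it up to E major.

F#4 B3 E#3 F##3

From C up to E is a major third; apply that to each pitch.
D4 becomes F#4
G3 becomes B3
C#3 becomes E#3
D#3 becomes F##3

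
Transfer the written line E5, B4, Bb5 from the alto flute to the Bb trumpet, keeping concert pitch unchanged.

First find concert pitch: the alto flute sounds a perfect fourth below written, so E5 B4 Bb5 sounds B4 F#4 F5.
Then write for Bb trumpet: it sounds a major second below written, so the part must be a major second above concert.
B4 → C#5
F#4 → G#4
F5 → G5

C#5 G#4 G5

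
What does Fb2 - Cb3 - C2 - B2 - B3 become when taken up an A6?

D3 A3 A#2 G##3 G##4

Fb2 to D3
Cb3 to A3
C2 to A#2
B2 to G##3
B3 to G##4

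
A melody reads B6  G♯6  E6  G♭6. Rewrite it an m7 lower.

C#6 A#5 F#5 Ab5

B6: a seventh down reaches C, and 10 semitones makes it C#6.
G#6: a seventh down reaches A, and 10 semitones makes it A#5.
A minor seventh down from E6 gives F#5.
A minor seventh down from Gb6 gives Ab5.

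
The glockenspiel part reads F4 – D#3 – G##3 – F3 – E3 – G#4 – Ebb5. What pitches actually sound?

The glockenspiel sounds a perfect fifteenth above written, so transpose each written note up a perfect fifteenth.
F4 to F6
D#3 to D#5
G##3 to G##5
F3 to F5
E3 to E5
G#4 to G#6
Ebb5 to Ebb7

F6 D#5 G##5 F5 E5 G#6 Ebb7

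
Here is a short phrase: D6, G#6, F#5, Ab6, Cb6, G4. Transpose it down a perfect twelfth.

D6 down a perfect twelfth is G4.
G#6 down a perfect twelfth is C#5.
F#5: a twelfth down reaches B, and 19 semitones makes it B3.
Ab6 down a perfect twelfth is Db5.
A perfect twelfth down from Cb6 gives Fb4.
G4: a twelfth down reaches C, and 19 semitones makes it C3.

G4 C#5 B3 Db5 Fb4 C3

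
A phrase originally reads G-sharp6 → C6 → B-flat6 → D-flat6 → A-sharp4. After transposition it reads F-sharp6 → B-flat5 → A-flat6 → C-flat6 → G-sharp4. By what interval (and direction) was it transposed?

From G#6 to F#6 is 2 letter names — a second of some quality.
F#6 to G#6 is 2 semitones, which makes it a major second; the second version is lower, so the direction is down.
Checking another pair — A#4 → G#4 — gives the same interval.

down a major second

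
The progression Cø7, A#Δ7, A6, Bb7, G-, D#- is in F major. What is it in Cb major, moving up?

Gbø7 EΔ7 Eb6 Fb7 Db- A-

F major up to Cb major is a diminished fifth; each chord root moves by that interval while the quality stays the same.
Cø7: root C up a diminished fifth → Gb, giving Gbø7.
A#Δ7: root A# up a diminished fifth → E, giving EΔ7.
A6: root A up a diminished fifth → Eb, giving Eb6.
Bb7: root Bb up a diminished fifth → Fb, giving Fb7.
G-: root G up a diminished fifth → Db, giving Db-.
D#-: root D# up a diminished fifth → A, giving A-.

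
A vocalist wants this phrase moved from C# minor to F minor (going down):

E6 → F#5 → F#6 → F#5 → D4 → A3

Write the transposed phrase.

Ab5 Bb4 Bb5 Bb4 Gb3 Db3

C# minor to F minor down is an augmented fifth, so every note moves down by that interval.
E6 becomes Ab5
F#5 becomes Bb4
F#6 becomes Bb5
F#5 becomes Bb4
D4 becomes Gb3
A3 becomes Db3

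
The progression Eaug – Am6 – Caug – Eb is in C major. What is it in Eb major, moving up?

Gaug Cm6 Ebaug Gb

C major up to Eb major is a minor third; each chord root moves by that interval while the quality stays the same.
Eaug: root E up a minor third → G, giving Gaug.
Am6: root A up a minor third → C, giving Cm6.
Caug: root C up a minor third → Eb, giving Ebaug.
Eb: root Eb up a minor third → Gb, giving Gb.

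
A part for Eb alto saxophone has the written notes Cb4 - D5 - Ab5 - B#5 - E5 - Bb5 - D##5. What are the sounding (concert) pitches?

Ebb3 F4 Cb5 D#5 G4 Db5 F##4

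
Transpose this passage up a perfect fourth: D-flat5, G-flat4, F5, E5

Gb5 Cb5 Bb5 A5

Db5 → Gb5
Gb4 → Cb5
F5 → Bb5
E5 → A5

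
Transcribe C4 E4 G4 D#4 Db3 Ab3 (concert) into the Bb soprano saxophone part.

D4 F#4 A4 E#4 Eb3 Bb3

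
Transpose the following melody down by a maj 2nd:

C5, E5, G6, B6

Bb4 D5 F6 A6

C5 down a major second is Bb4.
E5: a second down reaches D, and 2 semitones makes it D5.
G6: a second down reaches F, and 2 semitones makes it F6.
B6 down a major second is A6.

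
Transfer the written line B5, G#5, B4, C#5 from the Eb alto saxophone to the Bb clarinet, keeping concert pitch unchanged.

E5 C#5 E4 F#4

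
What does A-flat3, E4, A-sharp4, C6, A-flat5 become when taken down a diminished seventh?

B2 F##3 B##3 D#5 B4

A diminished seventh down from Ab3 gives B2.
E4: a seventh down reaches F, and 9 semitones makes it F##3.
A#4: a seventh down reaches B, and 9 semitones makes it B##3.
A diminished seventh down from C6 gives D#5.
A diminished seventh down from Ab5 gives B4.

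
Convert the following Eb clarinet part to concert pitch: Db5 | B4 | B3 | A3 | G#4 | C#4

Fb5 D5 D4 C4 B4 E4

The Eb clarinet sounds a minor third above written, so transpose each written note up a minor third.
Db5 -> Fb5
B4 -> D5
B3 -> D4
A3 -> C4
G#4 -> B4
C#4 -> E4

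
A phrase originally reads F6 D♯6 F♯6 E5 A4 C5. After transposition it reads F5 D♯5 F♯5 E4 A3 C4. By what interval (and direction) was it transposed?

down a perfect octave

Take the first pair: F6 → F5. F to F spans 8 letter names, so the interval is some kind of octave.
F5 to F6 is 12 semitones, which makes it a perfect octave; the second version is lower, so the direction is down.
Checking another pair — C5 → C4 — gives the same interval.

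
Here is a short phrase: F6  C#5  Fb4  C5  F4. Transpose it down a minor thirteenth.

A4 E#3 Ab2 E3 A2

F6: a thirteenth down reaches A, and 20 semitones makes it A4.
A minor thirteenth down from C#5 gives E#3.
A minor thirteenth down from Fb4 gives Ab2.
C5: a thirteenth down reaches E, and 20 semitones makes it E3.
A minor thirteenth down from F4 gives A2.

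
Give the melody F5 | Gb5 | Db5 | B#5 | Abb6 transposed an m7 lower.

G4 Ab4 Eb4 C##5 Bbb5

F5 becomes G4
Gb5 becomes Ab4
Db5 becomes Eb4
B#5 becomes C##5
Abb6 becomes Bbb5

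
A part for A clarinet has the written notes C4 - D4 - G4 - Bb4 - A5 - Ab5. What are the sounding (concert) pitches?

A3 B3 E4 G4 F#5 F5

Written C4 on the A clarinet sounds as A3, a minor third lower; apply that shift to every note.
C4 becomes A3
D4 becomes B3
G4 becomes E4
Bb4 becomes G4
A5 becomes F#5
Ab5 becomes F5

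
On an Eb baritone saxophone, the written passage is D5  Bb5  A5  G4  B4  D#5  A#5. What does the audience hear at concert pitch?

F3 Db4 C4 Bb2 D3 F#3 C#4

The Eb baritone saxophone sounds a major thirteenth below written, so transpose each written note down a major thirteenth.
D5 -> F3
Bb5 -> Db4
A5 -> C4
G4 -> Bb2
B4 -> D3
D#5 -> F#3
A#5 -> C#4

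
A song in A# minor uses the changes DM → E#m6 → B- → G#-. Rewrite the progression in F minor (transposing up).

A# minor up to F minor is a diminished sixth; each chord root moves by that interval while the quality stays the same.
DM: root D up a diminished sixth → Bbb, giving BbbM.
E#m6: root E# up a diminished sixth → C, giving Cm6.
B-: root B up a diminished sixth → Gb, giving Gb-.
G#-: root G# up a diminished sixth → Eb, giving Eb-.

BbbM Cm6 Gb- Eb-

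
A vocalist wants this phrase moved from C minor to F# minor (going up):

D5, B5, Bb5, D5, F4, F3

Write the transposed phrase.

G#5 E#6 E6 G#5 B4 B3

C minor to F# minor up is an augmented fourth, so every note moves up by that interval.
D5 -> G#5
B5 -> E#6
Bb5 -> E6
D5 -> G#5
F4 -> B4
F3 -> B3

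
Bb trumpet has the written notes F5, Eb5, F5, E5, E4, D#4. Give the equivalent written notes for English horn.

Bb5 Ab5 Bb5 A5 A4 G#4

First find concert pitch: the Bb trumpet sounds a major second below written, so F5 Eb5 F5 E5 E4 D#4 sounds Eb5 Db5 Eb5 D5 D4 C#4.
Then write for English horn: it sounds a perfect fifth below written, so the part must be a perfect fifth above concert.
Eb5 → Bb5
Db5 → Ab5
Eb5 → Bb5
D5 → A5
D4 → A4
C#4 → G#4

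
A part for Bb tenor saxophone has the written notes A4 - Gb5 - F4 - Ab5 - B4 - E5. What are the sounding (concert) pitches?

G3 Fb4 Eb3 Gb4 A3 D4

Written C4 on the Bb tenor saxophone sounds as Bb2, a major ninth lower; apply that shift to every note.
A4 to G3
Gb5 to Fb4
F4 to Eb3
Ab5 to Gb4
B4 to A3
E5 to D4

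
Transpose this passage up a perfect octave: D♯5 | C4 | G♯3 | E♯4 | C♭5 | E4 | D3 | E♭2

D#6 C5 G#4 E#5 Cb6 E5 D4 Eb3

A perfect octave up from D#5 gives D#6.
A perfect octave up from C4 gives C5.
G#3: an octave up reaches G, and 12 semitones makes it G#4.
A perfect octave up from E#4 gives E#5.
Cb5 up a perfect octave is Cb6.
A perfect octave up from E4 gives E5.
D3 up a perfect octave is D4.
Eb2: an octave up reaches E, and 12 semitones makes it Eb3.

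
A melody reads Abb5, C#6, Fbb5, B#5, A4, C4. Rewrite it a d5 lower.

Db5 F##5 Bbb4 E##5 D#4 F#3

Abb5: a fifth down reaches D, and 6 semitones makes it Db5.
C#6: a fifth down reaches F, and 6 semitones makes it F##5.
Fbb5: a fifth down reaches B, and 6 semitones makes it Bbb4.
B#5: a fifth down reaches E, and 6 semitones makes it E##5.
A diminished fifth down from A4 gives D#4.
C4 down a diminished fifth is F#3.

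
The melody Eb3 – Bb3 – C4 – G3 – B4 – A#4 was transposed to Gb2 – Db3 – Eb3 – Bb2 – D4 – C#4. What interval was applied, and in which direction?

From Eb3 to Gb2 is 6 letter names — a sixth of some quality.
Gb2 to Eb3 is 9 semitones, which makes it a major sixth; the second version is lower, so the direction is down.
Checking another pair — A#4 → C#4 — gives the same interval.

down a major sixth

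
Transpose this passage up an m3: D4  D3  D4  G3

F4 F3 F4 Bb3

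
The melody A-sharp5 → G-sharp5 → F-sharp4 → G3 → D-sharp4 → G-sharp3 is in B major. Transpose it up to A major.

G#6 F#6 E5 F4 C#5 F#4

B major to A major up is a minor seventh, so every note moves up by that interval.
A#5 -> G#6
G#5 -> F#6
F#4 -> E5
G3 -> F4
D#4 -> C#5
G#3 -> F#4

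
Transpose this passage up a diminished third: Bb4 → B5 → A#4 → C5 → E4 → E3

Dbb5 Db6 C5 Ebb5 Gb4 Gb3

Bb4: a third up reaches D, and 2 semitones makes it Dbb5.
B5 up a diminished third is Db6.
A diminished third up from A#4 gives C5.
C5: a third up reaches E, and 2 semitones makes it Ebb5.
E4: a third up reaches G, and 2 semitones makes it Gb4.
E3 up a diminished third is Gb3.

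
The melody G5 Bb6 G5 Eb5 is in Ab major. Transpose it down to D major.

Ab major to D major down is a diminished fifth, so every note moves down by that interval.
G5 gives C#5
Bb6 gives E6
G5 gives C#5
Eb5 gives A4

C#5 E6 C#5 A4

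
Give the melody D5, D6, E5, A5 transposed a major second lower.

C5 C6 D5 G5

D5 -> C5
D6 -> C6
E5 -> D5
A5 -> G5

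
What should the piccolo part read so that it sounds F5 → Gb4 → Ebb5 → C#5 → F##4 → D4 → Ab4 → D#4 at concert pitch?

F4 Gb3 Ebb4 C#4 F##3 D3 Ab3 D#3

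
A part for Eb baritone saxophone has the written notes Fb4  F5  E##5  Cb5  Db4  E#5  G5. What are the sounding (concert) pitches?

Abb2 Ab3 G##3 Ebb3 Fb2 G#3 Bb3

Written C4 on the Eb baritone saxophone sounds as Eb2, a major thirteenth lower; apply that shift to every note.
Fb4 to Abb2
F5 to Ab3
E##5 to G##3
Cb5 to Ebb3
Db4 to Fb2
E#5 to G#3
G5 to Bb3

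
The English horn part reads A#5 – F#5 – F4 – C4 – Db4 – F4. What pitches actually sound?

D#5 B4 Bb3 F3 Gb3 Bb3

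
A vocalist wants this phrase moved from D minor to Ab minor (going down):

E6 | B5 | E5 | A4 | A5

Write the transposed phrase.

Bb5 F5 Bb4 Eb4 Eb5

From D down to Ab is an augmented fourth; apply that to each pitch.
E6 -> Bb5
B5 -> F5
E5 -> Bb4
A4 -> Eb4
A5 -> Eb5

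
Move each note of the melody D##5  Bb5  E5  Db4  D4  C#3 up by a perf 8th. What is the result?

D##6 Bb6 E6 Db5 D5 C#4

A perfect octave up from D##5 gives D##6.
A perfect octave up from Bb5 gives Bb6.
A perfect octave up from E5 gives E6.
Db4 up a perfect octave is Db5.
A perfect octave up from D4 gives D5.
C#3: an octave up reaches C, and 12 semitones makes it C#4.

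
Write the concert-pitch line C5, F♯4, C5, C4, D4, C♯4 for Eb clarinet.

A4 D#4 A4 A3 B3 A#3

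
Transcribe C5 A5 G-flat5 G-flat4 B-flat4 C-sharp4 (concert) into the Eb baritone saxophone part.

The Eb baritone saxophone sounds a major thirteenth below written, so the written part must be a major thirteenth above concert — transpose each note up.
C5 becomes A6
A5 becomes F#7
Gb5 becomes Eb7
Gb4 becomes Eb6
Bb4 becomes G6
C#4 becomes A#5

A6 F#7 Eb7 Eb6 G6 A#5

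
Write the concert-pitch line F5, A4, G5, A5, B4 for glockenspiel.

F3 A2 G3 A3 B2

The glockenspiel sounds a perfect fifteenth above written, so the written part must be a perfect fifteenth below concert — transpose each note down.
F5 to F3
A4 to A2
G5 to G3
A5 to A3
B4 to B2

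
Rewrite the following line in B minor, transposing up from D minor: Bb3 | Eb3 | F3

G4 C4 D4

D minor to B minor up is a major sixth, so every note moves up by that interval.
Bb3 to G4
Eb3 to C4
F3 to D4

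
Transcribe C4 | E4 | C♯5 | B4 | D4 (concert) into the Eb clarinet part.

A3 C#4 A#4 G#4 B3

Written C4 sounds as Eb4 on the Eb clarinet, so concert pitches are written a minor third down.
C4 becomes A3
E4 becomes C#4
C#5 becomes A#4
B4 becomes G#4
D4 becomes B3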